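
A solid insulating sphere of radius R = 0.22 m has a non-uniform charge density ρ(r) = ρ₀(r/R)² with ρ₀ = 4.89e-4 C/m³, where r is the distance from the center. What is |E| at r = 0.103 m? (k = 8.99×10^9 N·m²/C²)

E ≈ 2.49×10^5 N/C

By spherical symmetry E is radial; choose a Gaussian sphere of radius r = 0.103 m (r < R).
Q_enc = ∫₀^r ρ(r')·4πr'² dr' = (4πρ₀/R²) ∫₀^r r'^4 dr' = 4πρ₀ r^5/(5·R²) = 2.944×10^-7 C.
By Gauss's law, ∮E·dA = E·4πr² = Q_enc/ε₀.
E = k|Q_enc|/r² = (8.99×10^9)(2.944e-7)/(0.103)² = 2.49e5 N/C.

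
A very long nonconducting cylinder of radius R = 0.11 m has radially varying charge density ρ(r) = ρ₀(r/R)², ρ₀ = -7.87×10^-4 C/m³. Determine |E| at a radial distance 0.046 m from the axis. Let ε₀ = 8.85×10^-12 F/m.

E = 1.79×10^5 N/C

Take a coaxial cylindrical Gaussian surface of radius r = 0.046 m and length L (r < R).
Integrating ρ over the cross-section to radius r: λ_enc = (2πρ₀/R²) ∫₀^r r'^3 dr' = 2πρ₀ r^4/(4·R²) = -4.574e-7 C/m.
By Gauss's law (flux through the curved wall only), E·2πrL = λ_enc L/ε₀.
E = |λ_enc|/(2πε₀r) = (4.574×10^-7)/(2π·8.85×10^-12·0.046) = 1.79e5 N/C.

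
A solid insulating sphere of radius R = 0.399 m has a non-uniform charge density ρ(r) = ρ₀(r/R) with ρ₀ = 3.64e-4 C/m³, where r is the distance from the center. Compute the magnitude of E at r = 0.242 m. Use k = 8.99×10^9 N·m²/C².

Use a concentric Gaussian sphere at r = 0.242 m (r < R).
Q_enc = ∫₀^r ρ(r')·4πr'² dr' = (4πρ₀/R) ∫₀^r r'^3 dr' = 4πρ₀ r^4/(4·R) = 9.83×10^-6 C.
Applying ∮E·dA = Q_enc/ε₀ with Φ = E(4πr²):
E = k|Q_enc|/r² = (8.99×10^9)(9.83e-6)/(0.242)² = 1.51×10^6 N/C.

|E| = 1.51×10^6 N/C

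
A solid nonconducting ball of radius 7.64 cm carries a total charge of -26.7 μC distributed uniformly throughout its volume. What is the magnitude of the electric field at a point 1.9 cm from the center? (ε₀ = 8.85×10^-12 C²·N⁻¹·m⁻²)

Symmetry ⇒ E = E(r) r̂. Gaussian sphere of radius r = 1.9 cm (r < R).
Only the charge within r is enclosed: Q_enc = Q·(r/R)³ = (-26.7 μC)·(1.9 cm/7.64 cm)³ = -4.107e-7 C.
Gauss's law: E·4πr² = Q_enc/ε₀.
E = |Q_enc|/(4πε₀r²) = (4.107×10^-7)/(4π·8.85×10^-12·(0.019)²) = 1.02×10^7 N/C.

1.02×10^7 V/m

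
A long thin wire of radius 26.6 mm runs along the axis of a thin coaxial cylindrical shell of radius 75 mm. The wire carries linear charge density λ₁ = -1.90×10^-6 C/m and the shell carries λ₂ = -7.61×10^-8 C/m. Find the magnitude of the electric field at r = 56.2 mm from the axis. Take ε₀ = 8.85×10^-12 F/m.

E = 6.08×10^5 N/C

By cylindrical symmetry E is radial; use a coaxial Gaussian cylinder of radius 56.2 mm and length L (between the conductors, 26.6 mm < r < 75 mm).
Only the inner wire is enclosed; the outer shell contributes nothing inside itself. λ_enc = λ₁ = -1.90×10^-6 C/m.
Applying ∮E·dA = Q_enc/ε₀ with the end caps contributing no flux:
E = |λ_enc|/(2πε₀r) = (1.90e-6)/(2π·8.85×10^-12·0.0562) = 6.08×10^5 N/C.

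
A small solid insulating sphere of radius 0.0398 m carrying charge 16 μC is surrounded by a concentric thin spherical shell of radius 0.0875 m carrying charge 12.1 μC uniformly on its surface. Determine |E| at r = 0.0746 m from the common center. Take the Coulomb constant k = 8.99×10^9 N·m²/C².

Take a concentric spherical Gaussian surface of radius r = 0.0746 m (between the bodies, 0.0398 m < r < 0.0875 m).
The shell at 0.0875 m lies outside the Gaussian surface, so Q_enc = 16 μC = 1.60e-5 C.
By Gauss's law, ∮E·dA = E·4πr² = Q_enc/ε₀.
E = k|Q_enc|/r² = (8.99×10^9)(1.60×10^-5)/(0.0746)² = 2.58×10^7 N/C.

|E| ≈ 2.58e7 V/m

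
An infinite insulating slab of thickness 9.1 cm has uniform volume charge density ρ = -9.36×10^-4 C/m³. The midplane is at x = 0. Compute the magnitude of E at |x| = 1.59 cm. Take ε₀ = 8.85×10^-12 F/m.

By symmetry E is perpendicular to the slab. A Gaussian pillbox from −1.59 cm to +1.59 cm (face area A) lies entirely within the slab.
Q_enc = ρ·(2x)·A and flux = 2EA, so 2EA = 2ρxA/ε₀ ⇒ E = |ρ|x/ε₀.
E = (9.36×10^-4)(0.0159)/(8.85×10^-12) = 1.68×10^6 N/C.

E = 1.68e6 N/C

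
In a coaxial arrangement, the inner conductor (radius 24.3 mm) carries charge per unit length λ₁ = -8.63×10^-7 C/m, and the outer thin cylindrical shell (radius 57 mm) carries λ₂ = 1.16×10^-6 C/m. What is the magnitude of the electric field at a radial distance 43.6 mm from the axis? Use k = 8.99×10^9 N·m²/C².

Choose a coaxial cylinder of radius r = 43.6 mm (arbitrary length L) as the Gaussian surface (between the conductors, 24.3 mm < r < 57 mm).
The shell at 57 mm lies outside the Gaussian surface, so λ_enc = λ₁ = -8.63×10^-7 C/m.
Since E is radial and uniform over the curved surface, Φ = E·2πrL = Q_enc/ε₀ = λ_enc L/ε₀.
E = 2k|λ_enc|/r = 2(8.99×10^9)(8.63×10^-7)/(0.0436) = 3.56×10^5 N/C.

E ≈ 3.56×10^5 N/C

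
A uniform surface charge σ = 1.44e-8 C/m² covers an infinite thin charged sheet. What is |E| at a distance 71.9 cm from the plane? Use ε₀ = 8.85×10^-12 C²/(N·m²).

E ≈ 814 N/C

The symmetry is planar: E is normal to the sheet and the same magnitude on both sides. Take a pillbox straddling the sheet with end-cap area A.
Only the two end caps contribute flux: Φ = 2EA. With Q_enc = σA, Gauss's law gives E = |σ|/(2ε₀).
E = |σ|/(2ε₀) = (1.44×10^-8)/(2·8.85×10^-12) = 814 N/C.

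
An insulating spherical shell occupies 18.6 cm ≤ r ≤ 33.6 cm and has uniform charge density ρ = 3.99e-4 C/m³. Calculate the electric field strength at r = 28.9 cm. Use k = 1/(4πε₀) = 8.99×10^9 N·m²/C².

By spherical symmetry E is radial; choose a Gaussian sphere of radius r = 28.9 cm (within the shell material, 18.6 cm < r < 33.6 cm).
Only the shell between 18.6 cm and r is enclosed: Q_enc = ρ·(4π/3)(r³ − a³) = (3.99×10^-4)·(4π/3)·((0.289)³ − (0.186)³) = 2.959×10^-5 C.
Since E is radial and uniform over the Gaussian sphere, Φ = E·4πr² = Q_enc/ε₀.
E = k|Q_enc|/r² = (8.99×10^9)(2.959e-5)/(0.289)² = 3.18e6 N/C.

3.18×10^6 V/m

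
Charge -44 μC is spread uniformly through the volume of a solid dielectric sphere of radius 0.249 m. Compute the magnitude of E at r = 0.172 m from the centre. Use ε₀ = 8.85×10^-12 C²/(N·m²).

4.41e6 N/C

Take a concentric spherical Gaussian surface of radius r = 0.172 m (r < R).
Only the charge within r is enclosed: Q_enc = Q·(r/R)³ = (-44 μC)·(0.172 m/0.249 m)³ = -1.45×10^-5 C.
By Gauss's law, ∮E·dA = E·4πr² = Q_enc/ε₀.
E = |Q_enc|/(4πε₀r²) = (1.45×10^-5)/(4π·8.85×10^-12·(0.172)²) = 4.41e6 N/C.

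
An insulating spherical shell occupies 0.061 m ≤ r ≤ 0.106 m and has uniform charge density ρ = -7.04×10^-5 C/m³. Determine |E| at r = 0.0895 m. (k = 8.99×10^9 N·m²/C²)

E ≈ 1.62e5 N/C

By spherical symmetry E is radial; choose a Gaussian sphere of radius r = 0.0895 m (within the shell material, 0.061 m < r < 0.106 m).
Enclosed charge is the volume from a to r: Q_enc = (4π/3)ρ(r³ − a³) = -1.445×10^-7 C.
Gauss's law: E·4πr² = Q_enc/ε₀.
E = k|Q_enc|/r² = (8.99×10^9)(1.445e-7)/(0.0895)² = 1.62×10^5 N/C.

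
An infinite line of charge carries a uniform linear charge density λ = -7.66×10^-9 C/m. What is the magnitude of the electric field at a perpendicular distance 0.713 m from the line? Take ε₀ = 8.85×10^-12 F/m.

193 N/C

Take a coaxial cylindrical Gaussian surface of radius r = 0.713 m and length L.
Q_enc = λL, so λ_enc = -7.66e-9 C/m.
Since E is radial and uniform over the curved surface, Φ = E·2πrL = Q_enc/ε₀ = λ_enc L/ε₀.
E = |λ_enc|/(2πε₀r) = (7.66×10^-9)/(2π·8.85×10^-12·0.713) = 193 N/C.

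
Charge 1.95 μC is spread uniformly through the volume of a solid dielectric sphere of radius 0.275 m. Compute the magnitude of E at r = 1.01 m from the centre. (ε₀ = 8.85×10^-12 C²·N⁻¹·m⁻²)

Use a concentric Gaussian sphere at r = 1.01 m (r > R, so the entire charge is enclosed).
Q_enc = 1.95 μC = 1.95e-6 C.
Gauss's law: E·4πr² = Q_enc/ε₀.
E = |Q_enc|/(4πε₀r²) = (1.95e-6)/(4π·8.85×10^-12·(1.01)²) = 1.72×10^4 N/C.

|E| = 1.72e4 N/C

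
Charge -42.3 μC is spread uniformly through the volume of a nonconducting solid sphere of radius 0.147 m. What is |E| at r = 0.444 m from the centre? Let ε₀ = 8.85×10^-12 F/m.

Take a concentric spherical Gaussian surface of radius r = 0.444 m (r > R, so the entire charge is enclosed).
Q_enc = -42.3 μC = -4.23×10^-5 C.
Applying ∮E·dA = Q_enc/ε₀ with Φ = E(4πr²):
E = |Q_enc|/(4πε₀r²) = (4.23×10^-5)/(4π·8.85×10^-12·(0.444)²) = 1.93×10^6 N/C.

E ≈ 1.93×10^6 N/C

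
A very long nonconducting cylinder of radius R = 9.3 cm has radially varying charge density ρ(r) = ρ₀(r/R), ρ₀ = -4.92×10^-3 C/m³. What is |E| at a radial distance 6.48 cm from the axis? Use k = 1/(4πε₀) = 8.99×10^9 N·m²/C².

|E| = 8.37×10^6 N/C

By cylindrical symmetry E is radial; use a coaxial Gaussian cylinder of radius 6.48 cm and length L (r < R).
Integrating ρ over the cross-section to radius r: λ_enc = (2πρ₀/R) ∫₀^r r'^2 dr' = 2πρ₀ r^3/(3·R) = -3.015×10^-5 C/m.
Gauss's law: E·2πrL = λ_enc L/ε₀.
E = 2k|λ_enc|/r = 2(8.99×10^9)(3.015×10^-5)/(0.0648) = 8.37e6 N/C.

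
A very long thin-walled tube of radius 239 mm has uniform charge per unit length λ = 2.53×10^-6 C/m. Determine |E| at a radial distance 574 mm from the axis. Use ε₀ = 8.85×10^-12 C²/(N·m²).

E ≈ 7.93×10^4 V/m

Take a coaxial cylindrical Gaussian surface of radius r = 574 mm and length L (r > 239 mm).
The full line charge is enclosed: λ_enc = 2.53×10^-6 C/m.
Applying ∮E·dA = Q_enc/ε₀ with the end caps contributing no flux:
E = |λ_enc|/(2πε₀r) = (2.53×10^-6)/(2π·8.85×10^-12·0.574) = 7.93×10^4 N/C.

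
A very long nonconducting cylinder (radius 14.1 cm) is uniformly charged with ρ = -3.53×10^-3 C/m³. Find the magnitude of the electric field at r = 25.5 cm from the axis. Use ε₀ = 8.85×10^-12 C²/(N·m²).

|E| = 1.55×10^7 N/C

By cylindrical symmetry E is radial; use a coaxial Gaussian cylinder of radius 25.5 cm and length L (r > 14.1 cm, full cross-section enclosed).
λ_enc = ρ·πR² = (-3.53×10^-3)π(0.141)² = -2.205e-4 C/m.
Applying ∮E·dA = Q_enc/ε₀ with the end caps contributing no flux:
E = |λ_enc|/(2πε₀r) = (2.205×10^-4)/(2π·8.85×10^-12·0.255) = 1.55×10^7 N/C.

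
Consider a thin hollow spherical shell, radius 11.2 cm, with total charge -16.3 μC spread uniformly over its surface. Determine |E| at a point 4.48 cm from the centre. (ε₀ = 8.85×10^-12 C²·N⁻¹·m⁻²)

E = 0

Use a concentric Gaussian sphere at r = 4.48 cm (inside the shell, r < 11.2 cm).
All the charge is outside the Gaussian surface: Q_enc = 0, hence E = 0 everywhere inside the shell.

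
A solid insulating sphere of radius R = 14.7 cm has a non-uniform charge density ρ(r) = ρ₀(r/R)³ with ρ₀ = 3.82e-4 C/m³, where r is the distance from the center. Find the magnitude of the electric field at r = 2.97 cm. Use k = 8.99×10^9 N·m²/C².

Take a concentric spherical Gaussian surface of radius r = 2.97 cm (r < R).
Integrate the density: Q_enc = 4π ∫₀^r ρ₀(r'/R)^3 r'² dr' = 4πρ₀ r^6/(6·R³) = 1.729e-10 C.
Since E is radial and uniform over the Gaussian sphere, Φ = E·4πr² = Q_enc/ε₀.
E = k|Q_enc|/r² = (8.99×10^9)(1.729×10^-10)/(0.0297)² = 1.76×10^3 N/C.

1.76×10^3 V/m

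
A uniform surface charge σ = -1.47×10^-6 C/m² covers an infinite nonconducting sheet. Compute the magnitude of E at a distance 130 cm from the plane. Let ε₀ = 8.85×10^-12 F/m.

E = 8.31×10^4 N/C

The symmetry is planar: E is normal to the sheet and the same magnitude on both sides. Take a pillbox straddling the sheet with end-cap area A.
Flux Φ = 2EA and Q_enc = σA, so 2EA = σA/ε₀ ⇒ E = |σ|/(2ε₀), independent of distance.
E = |σ|/(2ε₀) = (1.47e-6)/(2·8.85×10^-12) = 8.31×10^4 N/C.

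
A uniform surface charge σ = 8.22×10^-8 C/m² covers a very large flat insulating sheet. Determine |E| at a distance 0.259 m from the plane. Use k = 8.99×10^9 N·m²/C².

4.64×10^3 N/C

The symmetry is planar: E is normal to the sheet and the same magnitude on both sides. Take a pillbox straddling the sheet with end-cap area A.
Flux Φ = 2EA and Q_enc = σA, so 2EA = σA/ε₀ ⇒ E = |σ|/(2ε₀), independent of distance.
E = 2πk|σ| = 2π(8.99×10^9)(8.22e-8) = 4.64×10^3 N/C.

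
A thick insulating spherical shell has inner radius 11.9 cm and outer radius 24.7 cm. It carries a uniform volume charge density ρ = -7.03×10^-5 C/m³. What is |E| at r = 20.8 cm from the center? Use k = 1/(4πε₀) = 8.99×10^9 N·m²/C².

Symmetry ⇒ E = E(r) r̂. Gaussian sphere of radius r = 20.8 cm (within the shell material, 11.9 cm < r < 24.7 cm).
Only the shell between 11.9 cm and r is enclosed: Q_enc = ρ·(4π/3)(r³ − a³) = (-7.03e-5)·(4π/3)·((0.208)³ − (0.119)³) = -2.154e-6 C.
By Gauss's law, ∮E·dA = E·4πr² = Q_enc/ε₀.
E = k|Q_enc|/r² = (8.99×10^9)(2.154×10^-6)/(0.208)² = 4.48e5 N/C.

|E| ≈ 4.48e5 N/C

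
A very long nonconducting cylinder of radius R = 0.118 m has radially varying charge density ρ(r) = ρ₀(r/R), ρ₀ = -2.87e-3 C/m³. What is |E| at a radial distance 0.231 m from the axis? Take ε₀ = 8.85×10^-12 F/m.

E = 6.52×10^6 N/C

Choose a coaxial cylinder of radius r = 0.231 m (arbitrary length L) as the Gaussian surface (r > R, full charge per length enclosed).
λ_enc = 2π ∫₀^R ρ₀(r'/R)^1 r' dr' = 2πρ₀R²/3 = -8.37×10^-5 C/m.
Applying ∮E·dA = Q_enc/ε₀ with the end caps contributing no flux:
E = |λ_enc|/(2πε₀r) = (8.37e-5)/(2π·8.85×10^-12·0.231) = 6.52e6 N/C.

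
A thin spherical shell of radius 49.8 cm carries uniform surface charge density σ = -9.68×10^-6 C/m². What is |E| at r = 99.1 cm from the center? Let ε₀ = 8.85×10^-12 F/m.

E = 2.76×10^5 N/C

Take a concentric spherical Gaussian surface of radius r = 99.1 cm (r > 49.8 cm).
The entire shell is enclosed: Q_enc = σ·4πR² = (-9.68×10^-6)·4π·(0.498)² = -3.017×10^-5 C.
Gauss's law: E·4πr² = Q_enc/ε₀.
E = |Q_enc|/(4πε₀r²) = (3.017×10^-5)/(4π·8.85×10^-12·(0.991)²) = 2.76×10^5 N/C.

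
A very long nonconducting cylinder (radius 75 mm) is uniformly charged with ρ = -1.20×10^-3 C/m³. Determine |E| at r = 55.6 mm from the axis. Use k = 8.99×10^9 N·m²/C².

3.77e6 V/m

Coaxial Gaussian cylinder, radius r = 55.6 mm, length L (r < R).
Enclosed charge per unit length: λ_enc = ρ·πr² = (-1.20e-3)π(0.0556)² = -1.165e-5 C/m.
By Gauss's law (flux through the curved wall only), E·2πrL = λ_enc L/ε₀.
E = 2k|λ_enc|/r = 2(8.99×10^9)(1.165×10^-5)/(0.0556) = 3.77×10^6 N/C.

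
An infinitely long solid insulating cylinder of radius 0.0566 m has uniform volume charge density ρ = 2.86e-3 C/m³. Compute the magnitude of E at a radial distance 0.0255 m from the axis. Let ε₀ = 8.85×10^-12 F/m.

4.12×10^6 V/m

Take a coaxial cylindrical Gaussian surface of radius r = 0.0255 m and length L (r < R).
Enclosed charge per unit length: λ_enc = ρ·πr² = (2.86e-3)π(0.0255)² = 5.842e-6 C/m.
Applying ∮E·dA = Q_enc/ε₀ with the end caps contributing no flux:
E = |λ_enc|/(2πε₀r) = (5.842×10^-6)/(2π·8.85×10^-12·0.0255) = 4.12e6 N/C.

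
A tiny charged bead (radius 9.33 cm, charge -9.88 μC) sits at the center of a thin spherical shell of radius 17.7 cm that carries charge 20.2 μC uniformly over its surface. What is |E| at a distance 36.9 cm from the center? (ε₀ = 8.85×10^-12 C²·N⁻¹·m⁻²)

Symmetry ⇒ E = E(r) r̂. Gaussian sphere of radius r = 36.9 cm (r > 17.7 cm, enclosing both).
Q_enc = (-9.88 μC) + (20.2 μC) = 1.032×10^-5 C.
Applying ∮E·dA = Q_enc/ε₀ with Φ = E(4πr²):
E = |Q_enc|/(4πε₀r²) = (1.032×10^-5)/(4π·8.85×10^-12·(0.369)²) = 6.82×10^5 N/C.

|E| = 6.82×10^5 N/C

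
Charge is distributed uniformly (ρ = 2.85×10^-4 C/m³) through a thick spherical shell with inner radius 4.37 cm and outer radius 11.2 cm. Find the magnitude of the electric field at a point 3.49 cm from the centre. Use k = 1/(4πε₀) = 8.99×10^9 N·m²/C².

E = 0

Take a concentric spherical Gaussian surface of radius r = 3.49 cm (r < 4.37 cm, inside the empty cavity).
No charge is enclosed, so by Gauss's law E·4πr² = 0 ⇒ E = 0.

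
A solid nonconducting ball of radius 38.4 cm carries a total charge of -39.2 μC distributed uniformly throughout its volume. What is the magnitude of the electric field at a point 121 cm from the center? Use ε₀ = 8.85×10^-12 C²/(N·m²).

E ≈ 2.41×10^5 N/C

Take a concentric spherical Gaussian surface of radius r = 121 cm (r > R, so the entire charge is enclosed).
Q_enc = -39.2 μC = -3.92e-5 C.
By Gauss's law, ∮E·dA = E·4πr² = Q_enc/ε₀.
E = |Q_enc|/(4πε₀r²) = (3.92e-5)/(4π·8.85×10^-12·(1.21)²) = 2.41×10^5 N/C.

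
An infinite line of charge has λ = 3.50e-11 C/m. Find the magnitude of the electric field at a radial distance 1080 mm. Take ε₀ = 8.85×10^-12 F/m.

|E| ≈ 0.583 N/C

Take a coaxial cylindrical Gaussian surface of radius r = 1080 mm and length L.
Q_enc = λL, so λ_enc = 3.50×10^-11 C/m.
Applying ∮E·dA = Q_enc/ε₀ with the end caps contributing no flux:
E = |λ_enc|/(2πε₀r) = (3.50×10^-11)/(2π·8.85×10^-12·1.08) = 0.583 N/C.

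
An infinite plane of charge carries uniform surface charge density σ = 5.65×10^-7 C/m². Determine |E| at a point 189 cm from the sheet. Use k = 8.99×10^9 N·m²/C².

Choose a cylindrical pillbox piercing the sheet, end faces (area A) parallel to it.
Flux Φ = 2EA and Q_enc = σA, so 2EA = σA/ε₀ ⇒ E = |σ|/(2ε₀), independent of distance.
E = 2πk|σ| = 2π(8.99×10^9)(5.65e-7) = 3.19e4 N/C.

|E| ≈ 3.19×10^4 V/m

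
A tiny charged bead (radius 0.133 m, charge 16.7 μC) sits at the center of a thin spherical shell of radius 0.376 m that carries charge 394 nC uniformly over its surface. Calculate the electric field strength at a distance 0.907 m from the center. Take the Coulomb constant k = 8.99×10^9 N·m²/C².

|E| ≈ 1.87×10^5 V/m

Take a concentric spherical Gaussian surface of radius r = 0.907 m (r > 0.376 m, enclosing both).
Q_enc = (16.7 μC) + (394 nC) = 1.709×10^-5 C.
By Gauss's law, ∮E·dA = E·4πr² = Q_enc/ε₀.
E = k|Q_enc|/r² = (8.99×10^9)(1.709×10^-5)/(0.907)² = 1.87×10^5 N/C.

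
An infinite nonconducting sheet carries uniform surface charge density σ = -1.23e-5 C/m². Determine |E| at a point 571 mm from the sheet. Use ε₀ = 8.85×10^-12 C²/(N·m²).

6.95×10^5 N/C

The symmetry is planar: E is normal to the sheet and the same magnitude on both sides. Take a pillbox straddling the sheet with end-cap area A.
Flux Φ = 2EA and Q_enc = σA, so 2EA = σA/ε₀ ⇒ E = |σ|/(2ε₀), independent of distance.
E = |σ|/(2ε₀) = (1.23×10^-5)/(2·8.85×10^-12) = 6.95×10^5 N/C.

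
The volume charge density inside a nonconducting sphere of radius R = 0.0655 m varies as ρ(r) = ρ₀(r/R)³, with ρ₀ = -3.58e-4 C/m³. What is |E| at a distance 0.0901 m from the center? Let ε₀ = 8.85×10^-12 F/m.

2.33×10^5 N/C

Symmetry ⇒ E = E(r) r̂. Gaussian sphere of radius r = 0.0901 m (r > R, all charge enclosed).
Q_enc = 4π ∫₀^R ρ₀(r'/R)^3 r'² dr' = 4πρ₀R³/6 = -2.107×10^-7 C.
Since E is radial and uniform over the Gaussian sphere, Φ = E·4πr² = Q_enc/ε₀.
E = |Q_enc|/(4πε₀r²) = (2.107×10^-7)/(4π·8.85×10^-12·(0.0901)²) = 2.33e5 N/C.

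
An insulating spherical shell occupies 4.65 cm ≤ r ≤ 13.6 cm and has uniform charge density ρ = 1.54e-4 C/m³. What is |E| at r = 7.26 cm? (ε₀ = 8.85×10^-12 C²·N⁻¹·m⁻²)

Symmetry ⇒ E = E(r) r̂. Gaussian sphere of radius r = 7.26 cm (within the shell material, 4.65 cm < r < 13.6 cm).
Enclosed charge is the volume from a to r: Q_enc = (4π/3)ρ(r³ − a³) = 1.82×10^-7 C.
By Gauss's law, ∮E·dA = E·4πr² = Q_enc/ε₀.
E = |Q_enc|/(4πε₀r²) = (1.82e-7)/(4π·8.85×10^-12·(0.0726)²) = 3.10e5 N/C.

|E| ≈ 3.10×10^5 N/C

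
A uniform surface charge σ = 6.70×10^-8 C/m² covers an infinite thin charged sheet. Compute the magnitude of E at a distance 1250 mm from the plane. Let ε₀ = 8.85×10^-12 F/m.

Choose a cylindrical pillbox piercing the sheet, end faces (area A) parallel to it.
Flux Φ = 2EA and Q_enc = σA, so 2EA = σA/ε₀ ⇒ E = |σ|/(2ε₀), independent of distance.
E = |σ|/(2ε₀) = (6.70×10^-8)/(2·8.85×10^-12) = 3.79×10^3 N/C.

E = 3.79×10^3 V/m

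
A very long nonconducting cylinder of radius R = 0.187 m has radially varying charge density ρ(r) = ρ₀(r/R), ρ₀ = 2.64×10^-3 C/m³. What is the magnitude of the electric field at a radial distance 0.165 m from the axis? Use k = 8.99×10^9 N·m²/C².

Take a coaxial cylindrical Gaussian surface of radius r = 0.165 m and length L (r < R).
Integrating ρ over the cross-section to radius r: λ_enc = (2πρ₀/R) ∫₀^r r'^2 dr' = 2πρ₀ r^3/(3·R) = 1.328×10^-4 C/m.
Gauss's law: E·2πrL = λ_enc L/ε₀.
E = 2k|λ_enc|/r = 2(8.99×10^9)(1.328×10^-4)/(0.165) = 1.45×10^7 N/C.

1.45×10^7 V/m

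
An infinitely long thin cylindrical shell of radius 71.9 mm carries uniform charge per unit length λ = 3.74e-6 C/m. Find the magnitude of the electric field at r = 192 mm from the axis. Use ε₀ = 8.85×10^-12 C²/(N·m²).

Take a coaxial cylindrical Gaussian surface of radius r = 192 mm and length L (r > 71.9 mm).
The full line charge is enclosed: λ_enc = 3.74×10^-6 C/m.
Applying ∮E·dA = Q_enc/ε₀ with the end caps contributing no flux:
E = |λ_enc|/(2πε₀r) = (3.74e-6)/(2π·8.85×10^-12·0.192) = 3.50×10^5 N/C.

E ≈ 3.50×10^5 V/m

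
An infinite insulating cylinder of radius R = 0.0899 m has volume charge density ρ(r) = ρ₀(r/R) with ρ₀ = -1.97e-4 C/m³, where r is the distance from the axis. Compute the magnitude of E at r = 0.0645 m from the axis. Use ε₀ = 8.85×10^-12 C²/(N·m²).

E ≈ 3.43e5 N/C

By cylindrical symmetry E is radial; use a coaxial Gaussian cylinder of radius 0.0645 m and length L (r < R).
Integrating ρ over the cross-section to radius r: λ_enc = (2πρ₀/R) ∫₀^r r'^2 dr' = 2πρ₀ r^3/(3·R) = -1.232×10^-6 C/m.
Since E is radial and uniform over the curved surface, Φ = E·2πrL = Q_enc/ε₀ = λ_enc L/ε₀.
E = |λ_enc|/(2πε₀r) = (1.232×10^-6)/(2π·8.85×10^-12·0.0645) = 3.43×10^5 N/C.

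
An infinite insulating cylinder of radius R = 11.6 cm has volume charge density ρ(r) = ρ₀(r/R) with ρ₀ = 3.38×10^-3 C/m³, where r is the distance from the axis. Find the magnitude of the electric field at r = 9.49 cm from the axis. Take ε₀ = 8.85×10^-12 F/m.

Choose a coaxial cylinder of radius r = 9.49 cm (arbitrary length L) as the Gaussian surface (r < R).
Integrating ρ over the cross-section to radius r: λ_enc = (2πρ₀/R) ∫₀^r r'^2 dr' = 2πρ₀ r^3/(3·R) = 5.216e-5 C/m.
Applying ∮E·dA = Q_enc/ε₀ with the end caps contributing no flux:
E = |λ_enc|/(2πε₀r) = (5.216×10^-5)/(2π·8.85×10^-12·0.0949) = 9.88e6 N/C.

|E| = 9.88e6 N/C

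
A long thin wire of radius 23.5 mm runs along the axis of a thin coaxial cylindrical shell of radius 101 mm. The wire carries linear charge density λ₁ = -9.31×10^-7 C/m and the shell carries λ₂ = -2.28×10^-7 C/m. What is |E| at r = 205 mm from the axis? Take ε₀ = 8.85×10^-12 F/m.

Take a coaxial cylindrical Gaussian surface of radius r = 205 mm and length L (r > 101 mm, enclosing both).
λ_enc = λ₁ + λ₂ = (-9.31e-7) + (-2.28×10^-7) = -1.159×10^-6 C/m.
Gauss's law: E·2πrL = λ_enc L/ε₀.
E = |λ_enc|/(2πε₀r) = (1.159×10^-6)/(2π·8.85×10^-12·0.205) = 1.02e5 N/C.

|E| = 1.02×10^5 N/C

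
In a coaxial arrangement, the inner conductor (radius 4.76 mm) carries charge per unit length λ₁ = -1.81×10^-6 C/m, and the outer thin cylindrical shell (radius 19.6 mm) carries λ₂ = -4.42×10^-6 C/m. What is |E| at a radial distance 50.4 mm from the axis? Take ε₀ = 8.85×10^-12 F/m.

E = 2.22×10^6 V/m

Coaxial Gaussian cylinder, radius r = 50.4 mm, length L (r > 19.6 mm, enclosing both).
λ_enc = λ₁ + λ₂ = (-1.81×10^-6) + (-4.42×10^-6) = -6.23e-6 C/m.
Since E is radial and uniform over the curved surface, Φ = E·2πrL = Q_enc/ε₀ = λ_enc L/ε₀.
E = |λ_enc|/(2πε₀r) = (6.23×10^-6)/(2π·8.85×10^-12·0.0504) = 2.22×10^6 N/C.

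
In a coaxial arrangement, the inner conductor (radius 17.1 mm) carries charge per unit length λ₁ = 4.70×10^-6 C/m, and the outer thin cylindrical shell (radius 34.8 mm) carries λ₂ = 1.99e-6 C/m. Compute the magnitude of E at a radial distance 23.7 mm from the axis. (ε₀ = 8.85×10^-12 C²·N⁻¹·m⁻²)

Choose a coaxial cylinder of radius r = 23.7 mm (arbitrary length L) as the Gaussian surface (between the conductors, 17.1 mm < r < 34.8 mm).
Only the inner wire is enclosed; the outer shell contributes nothing inside itself. λ_enc = λ₁ = 4.70e-6 C/m.
Applying ∮E·dA = Q_enc/ε₀ with the end caps contributing no flux:
E = |λ_enc|/(2πε₀r) = (4.70×10^-6)/(2π·8.85×10^-12·0.0237) = 3.57e6 N/C.

E = 3.57×10^6 V/m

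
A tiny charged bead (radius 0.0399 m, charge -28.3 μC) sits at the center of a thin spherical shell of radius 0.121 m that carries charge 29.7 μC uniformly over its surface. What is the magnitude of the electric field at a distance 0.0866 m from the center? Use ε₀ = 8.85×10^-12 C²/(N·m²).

|E| ≈ 3.39e7 V/m

Symmetry ⇒ E = E(r) r̂. Gaussian sphere of radius r = 0.0866 m (between the bodies, 0.0399 m < r < 0.121 m).
The shell at 0.121 m lies outside the Gaussian surface, so Q_enc = -28.3 μC = -2.83×10^-5 C.
Since E is radial and uniform over the Gaussian sphere, Φ = E·4πr² = Q_enc/ε₀.
E = |Q_enc|/(4πε₀r²) = (2.83×10^-5)/(4π·8.85×10^-12·(0.0866)²) = 3.39×10^7 N/C.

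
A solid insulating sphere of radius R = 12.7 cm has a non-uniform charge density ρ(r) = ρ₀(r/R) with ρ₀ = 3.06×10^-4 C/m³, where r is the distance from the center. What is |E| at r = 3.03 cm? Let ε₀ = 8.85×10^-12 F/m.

|E| = 6.25×10^4 N/C

Use a concentric Gaussian sphere at r = 3.03 cm (r < R).
Integrate the density: Q_enc = 4π ∫₀^r ρ₀(r'/R)^1 r'² dr' = 4πρ₀ r^4/(4·R) = 6.38×10^-9 C.
Gauss's law: E·4πr² = Q_enc/ε₀.
E = |Q_enc|/(4πε₀r²) = (6.38×10^-9)/(4π·8.85×10^-12·(0.0303)²) = 6.25×10^4 N/C.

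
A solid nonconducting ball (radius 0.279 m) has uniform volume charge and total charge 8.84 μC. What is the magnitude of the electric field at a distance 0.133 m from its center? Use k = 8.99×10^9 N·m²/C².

E ≈ 4.87×10^5 V/m

Use a concentric Gaussian sphere at r = 0.133 m (r < R).
Only the charge within r is enclosed: Q_enc = Q·(r/R)³ = (8.84 μC)·(0.133 m/0.279 m)³ = 9.576×10^-7 C.
Since E is radial and uniform over the Gaussian sphere, Φ = E·4πr² = Q_enc/ε₀.
E = k|Q_enc|/r² = (8.99×10^9)(9.576×10^-7)/(0.133)² = 4.87×10^5 N/C.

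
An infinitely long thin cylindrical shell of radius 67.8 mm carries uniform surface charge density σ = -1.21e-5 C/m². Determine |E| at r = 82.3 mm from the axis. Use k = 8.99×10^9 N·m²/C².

E ≈ 1.13×10^6 V/m

Coaxial Gaussian cylinder, radius r = 82.3 mm, length L (r > 67.8 mm).
The whole shell is enclosed: λ_enc = σ·2πR = (-1.21×10^-5)·2π·(0.0678) = -5.155×10^-6 C/m.
By Gauss's law (flux through the curved wall only), E·2πrL = λ_enc L/ε₀.
E = 2k|λ_enc|/r = 2(8.99×10^9)(5.155×10^-6)/(0.0823) = 1.13×10^6 N/C.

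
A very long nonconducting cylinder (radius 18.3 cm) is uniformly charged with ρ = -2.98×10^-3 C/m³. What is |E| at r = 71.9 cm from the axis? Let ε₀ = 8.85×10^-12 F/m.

By cylindrical symmetry E is radial; use a coaxial Gaussian cylinder of radius 71.9 cm and length L (r > 18.3 cm, full cross-section enclosed).
λ_enc = ρ·πR² = (-2.98×10^-3)π(0.183)² = -3.135e-4 C/m.
Since E is radial and uniform over the curved surface, Φ = E·2πrL = Q_enc/ε₀ = λ_enc L/ε₀.
E = |λ_enc|/(2πε₀r) = (3.135×10^-4)/(2π·8.85×10^-12·0.719) = 7.84×10^6 N/C.

|E| ≈ 7.84×10^6 N/C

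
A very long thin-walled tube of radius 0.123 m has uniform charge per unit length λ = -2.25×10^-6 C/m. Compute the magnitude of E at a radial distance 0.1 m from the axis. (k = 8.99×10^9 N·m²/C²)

E = 0 (no enclosed charge)

Coaxial Gaussian cylinder, radius r = 0.1 m, length L (r < 0.123 m, inside the shell).
No charge is enclosed, so Gauss's law gives E·2πrL = 0 ⇒ E = 0.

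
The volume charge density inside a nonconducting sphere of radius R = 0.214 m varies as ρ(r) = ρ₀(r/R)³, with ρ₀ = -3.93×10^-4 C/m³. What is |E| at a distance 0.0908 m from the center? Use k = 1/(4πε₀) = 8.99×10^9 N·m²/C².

5.13×10^4 V/m

Take a concentric spherical Gaussian surface of radius r = 0.0908 m (r < R).
Q_enc = ∫₀^r ρ(r')·4πr'² dr' = (4πρ₀/R³) ∫₀^r r'^5 dr' = 4πρ₀ r^6/(6·R³) = -4.707e-8 C.
Gauss's law: E·4πr² = Q_enc/ε₀.
E = k|Q_enc|/r² = (8.99×10^9)(4.707×10^-8)/(0.0908)² = 5.13×10^4 N/C.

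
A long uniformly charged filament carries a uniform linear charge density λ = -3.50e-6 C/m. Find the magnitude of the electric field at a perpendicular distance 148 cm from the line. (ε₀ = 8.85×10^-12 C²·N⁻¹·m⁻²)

Coaxial Gaussian cylinder, radius r = 148 cm, length L.
Q_enc = λL, so λ_enc = -3.50×10^-6 C/m.
Applying ∮E·dA = Q_enc/ε₀ with the end caps contributing no flux:
E = |λ_enc|/(2πε₀r) = (3.50×10^-6)/(2π·8.85×10^-12·1.48) = 4.25×10^4 N/C.

|E| = 4.25e4 N/C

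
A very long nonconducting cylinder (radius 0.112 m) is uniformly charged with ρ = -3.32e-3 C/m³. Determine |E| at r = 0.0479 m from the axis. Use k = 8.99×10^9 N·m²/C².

E = 8.98e6 N/C

Choose a coaxial cylinder of radius r = 0.0479 m (arbitrary length L) as the Gaussian surface (r < R).
Enclosed charge per unit length: λ_enc = ρ·πr² = (-3.32×10^-3)π(0.0479)² = -2.393×10^-5 C/m.
Since E is radial and uniform over the curved surface, Φ = E·2πrL = Q_enc/ε₀ = λ_enc L/ε₀.
E = 2k|λ_enc|/r = 2(8.99×10^9)(2.393×10^-5)/(0.0479) = 8.98e6 N/C.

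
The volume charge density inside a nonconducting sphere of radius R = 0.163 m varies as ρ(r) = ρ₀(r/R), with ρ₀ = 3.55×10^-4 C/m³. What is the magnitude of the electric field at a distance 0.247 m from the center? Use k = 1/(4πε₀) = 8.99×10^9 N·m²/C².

E = 7.12×10^5 N/C

Symmetry ⇒ E = E(r) r̂. Gaussian sphere of radius r = 0.247 m (r > R, all charge enclosed).
Q_enc = 4π ∫₀^R ρ₀(r'/R)^1 r'² dr' = 4πρ₀R³/4 = 4.83×10^-6 C.
By Gauss's law, ∮E·dA = E·4πr² = Q_enc/ε₀.
E = k|Q_enc|/r² = (8.99×10^9)(4.83×10^-6)/(0.247)² = 7.12×10^5 N/C.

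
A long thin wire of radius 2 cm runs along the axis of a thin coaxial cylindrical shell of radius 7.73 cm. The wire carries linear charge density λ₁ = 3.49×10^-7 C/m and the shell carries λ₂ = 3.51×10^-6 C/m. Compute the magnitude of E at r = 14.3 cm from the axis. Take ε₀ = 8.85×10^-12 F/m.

Coaxial Gaussian cylinder, radius r = 14.3 cm, length L (r > 7.73 cm, enclosing both).
λ_enc = λ₁ + λ₂ = (3.49e-7) + (3.51×10^-6) = 3.859×10^-6 C/m.
Since E is radial and uniform over the curved surface, Φ = E·2πrL = Q_enc/ε₀ = λ_enc L/ε₀.
E = |λ_enc|/(2πε₀r) = (3.859e-6)/(2π·8.85×10^-12·0.143) = 4.85e5 N/C.

|E| ≈ 4.85×10^5 N/C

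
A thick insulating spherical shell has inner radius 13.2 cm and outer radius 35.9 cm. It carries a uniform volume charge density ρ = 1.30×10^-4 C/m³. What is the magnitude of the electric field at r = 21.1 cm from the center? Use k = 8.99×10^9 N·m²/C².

E ≈ 7.80×10^5 N/C

Symmetry ⇒ E = E(r) r̂. Gaussian sphere of radius r = 21.1 cm (within the shell material, 13.2 cm < r < 35.9 cm).
Only the shell between 13.2 cm and r is enclosed: Q_enc = ρ·(4π/3)(r³ − a³) = (1.30×10^-4)·(4π/3)·((0.211)³ − (0.132)³) = 3.863×10^-6 C.
Since E is radial and uniform over the Gaussian sphere, Φ = E·4πr² = Q_enc/ε₀.
E = k|Q_enc|/r² = (8.99×10^9)(3.863e-6)/(0.211)² = 7.80×10^5 N/C.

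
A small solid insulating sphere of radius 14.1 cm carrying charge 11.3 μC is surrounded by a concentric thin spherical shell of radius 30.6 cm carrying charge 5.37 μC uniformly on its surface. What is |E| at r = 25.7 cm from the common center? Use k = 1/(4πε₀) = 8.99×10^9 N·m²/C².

1.54e6 N/C

By spherical symmetry E is radial; choose a Gaussian sphere of radius r = 25.7 cm (between the bodies, 14.1 cm < r < 30.6 cm).
The shell at 30.6 cm lies outside the Gaussian surface, so Q_enc = 11.3 μC = 1.13×10^-5 C.
By Gauss's law, ∮E·dA = E·4πr² = Q_enc/ε₀.
E = k|Q_enc|/r² = (8.99×10^9)(1.13×10^-5)/(0.257)² = 1.54×10^6 N/C.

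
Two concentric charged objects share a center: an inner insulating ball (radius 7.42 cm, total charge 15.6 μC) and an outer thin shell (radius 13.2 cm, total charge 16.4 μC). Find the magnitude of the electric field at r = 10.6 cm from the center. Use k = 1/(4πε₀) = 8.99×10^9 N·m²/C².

|E| ≈ 1.25×10^7 N/C

By spherical symmetry E is radial; choose a Gaussian sphere of radius r = 10.6 cm (between the bodies, 7.42 cm < r < 13.2 cm).
The shell at 13.2 cm lies outside the Gaussian surface, so Q_enc = 15.6 μC = 1.56e-5 C.
Applying ∮E·dA = Q_enc/ε₀ with Φ = E(4πr²):
E = k|Q_enc|/r² = (8.99×10^9)(1.56×10^-5)/(0.106)² = 1.25e7 N/C.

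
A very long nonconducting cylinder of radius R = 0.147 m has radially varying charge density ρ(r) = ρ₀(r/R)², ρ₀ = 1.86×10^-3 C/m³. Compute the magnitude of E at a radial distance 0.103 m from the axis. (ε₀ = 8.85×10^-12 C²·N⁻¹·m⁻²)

2.66e6 N/C

By cylindrical symmetry E is radial; use a coaxial Gaussian cylinder of radius 0.103 m and length L (r < R).
λ_enc = ∫₀^r ρ(r')·2πr' dr' = (2πρ₀/R²)·r^4/4 = 1.522e-5 C/m.
Since E is radial and uniform over the curved surface, Φ = E·2πrL = Q_enc/ε₀ = λ_enc L/ε₀.
E = |λ_enc|/(2πε₀r) = (1.522×10^-5)/(2π·8.85×10^-12·0.103) = 2.66×10^6 N/C.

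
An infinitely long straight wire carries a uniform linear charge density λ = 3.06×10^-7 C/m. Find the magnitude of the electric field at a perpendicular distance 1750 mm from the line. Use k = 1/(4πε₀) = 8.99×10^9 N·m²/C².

Choose a coaxial cylinder of radius r = 1750 mm (arbitrary length L) as the Gaussian surface.
Q_enc = λL, so λ_enc = 3.06×10^-7 C/m.
Gauss's law: E·2πrL = λ_enc L/ε₀.
E = 2k|λ_enc|/r = 2(8.99×10^9)(3.06e-7)/(1.75) = 3.14e3 N/C.

E ≈ 3.14×10^3 V/m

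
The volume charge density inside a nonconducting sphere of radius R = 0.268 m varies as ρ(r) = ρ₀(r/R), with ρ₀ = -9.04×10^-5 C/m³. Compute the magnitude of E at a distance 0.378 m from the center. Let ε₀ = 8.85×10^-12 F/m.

3.44×10^5 V/m

By spherical symmetry E is radial; choose a Gaussian sphere of radius r = 0.378 m (r > R, all charge enclosed).
Q_enc = 4π ∫₀^R ρ₀(r'/R)^1 r'² dr' = 4πρ₀R³/4 = -5.467×10^-6 C.
By Gauss's law, ∮E·dA = E·4πr² = Q_enc/ε₀.
E = |Q_enc|/(4πε₀r²) = (5.467×10^-6)/(4π·8.85×10^-12·(0.378)²) = 3.44×10^5 N/C.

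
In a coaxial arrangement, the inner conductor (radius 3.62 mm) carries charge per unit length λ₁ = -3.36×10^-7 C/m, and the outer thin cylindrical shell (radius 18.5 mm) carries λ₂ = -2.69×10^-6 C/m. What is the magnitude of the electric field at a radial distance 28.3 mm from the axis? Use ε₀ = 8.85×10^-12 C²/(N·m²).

Coaxial Gaussian cylinder, radius r = 28.3 mm, length L (r > 18.5 mm, enclosing both).
λ_enc = λ₁ + λ₂ = (-3.36×10^-7) + (-2.69×10^-6) = -3.026e-6 C/m.
By Gauss's law (flux through the curved wall only), E·2πrL = λ_enc L/ε₀.
E = |λ_enc|/(2πε₀r) = (3.026×10^-6)/(2π·8.85×10^-12·0.0283) = 1.92×10^6 N/C.

|E| ≈ 1.92×10^6 N/C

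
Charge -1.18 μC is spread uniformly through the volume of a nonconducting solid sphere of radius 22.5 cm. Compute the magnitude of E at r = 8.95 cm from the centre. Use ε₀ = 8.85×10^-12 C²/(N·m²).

E ≈ 8.34×10^4 N/C

Use a concentric Gaussian sphere at r = 8.95 cm (r < R).
For a uniform sphere the enclosed fraction is (r/R)³, so Q_enc = (-1.18 μC)(0.0895/0.225)³ = -7.427×10^-8 C.
Since E is radial and uniform over the Gaussian sphere, Φ = E·4πr² = Q_enc/ε₀.
E = |Q_enc|/(4πε₀r²) = (7.427×10^-8)/(4π·8.85×10^-12·(0.0895)²) = 8.34×10^4 N/C.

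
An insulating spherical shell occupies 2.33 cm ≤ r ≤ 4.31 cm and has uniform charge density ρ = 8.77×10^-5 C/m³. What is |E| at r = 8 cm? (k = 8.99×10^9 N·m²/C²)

Symmetry ⇒ E = E(r) r̂. Gaussian sphere of radius r = 8 cm (r > 4.31 cm, enclosing the whole shell).
Q_enc = ρ·(4π/3)(b³ − a³) = (8.77e-5)·(4π/3)·((0.0431)³ − (0.0233)³) = 2.476×10^-8 C.
Since E is radial and uniform over the Gaussian sphere, Φ = E·4πr² = Q_enc/ε₀.
E = k|Q_enc|/r² = (8.99×10^9)(2.476×10^-8)/(0.08)² = 3.48×10^4 N/C.

|E| = 3.48e4 V/m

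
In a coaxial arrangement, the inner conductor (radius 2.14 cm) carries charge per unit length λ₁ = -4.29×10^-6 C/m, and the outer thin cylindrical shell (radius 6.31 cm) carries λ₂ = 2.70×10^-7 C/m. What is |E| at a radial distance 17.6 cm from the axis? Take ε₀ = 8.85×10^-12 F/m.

E = 4.11×10^5 V/m

Coaxial Gaussian cylinder, radius r = 17.6 cm, length L (r > 6.31 cm, enclosing both).
λ_enc = λ₁ + λ₂ = (-4.29e-6) + (2.70×10^-7) = -4.02×10^-6 C/m.
Since E is radial and uniform over the curved surface, Φ = E·2πrL = Q_enc/ε₀ = λ_enc L/ε₀.
E = |λ_enc|/(2πε₀r) = (4.02×10^-6)/(2π·8.85×10^-12·0.176) = 4.11×10^5 N/C.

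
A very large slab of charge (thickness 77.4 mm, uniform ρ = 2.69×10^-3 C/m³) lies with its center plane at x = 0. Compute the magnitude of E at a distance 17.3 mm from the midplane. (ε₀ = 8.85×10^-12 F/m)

5.26×10^6 N/C

By symmetry E is perpendicular to the slab. A Gaussian pillbox from −17.3 mm to +17.3 mm (face area A) lies entirely within the slab.
Q_enc = ρ·(2x)·A and flux = 2EA, so 2EA = 2ρxA/ε₀ ⇒ E = |ρ|x/ε₀.
E = (2.69e-3)(0.0173)/(8.85×10^-12) = 5.26×10^6 N/C.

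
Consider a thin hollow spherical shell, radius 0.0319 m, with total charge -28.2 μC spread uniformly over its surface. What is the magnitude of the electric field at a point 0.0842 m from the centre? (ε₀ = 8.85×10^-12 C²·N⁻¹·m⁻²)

E = 3.58×10^7 V/m

Take a concentric spherical Gaussian surface of radius r = 0.0842 m (r > 0.0319 m).
The entire shell is enclosed: Q_enc = -2.82e-5 C.
Gauss's law: E·4πr² = Q_enc/ε₀.
E = |Q_enc|/(4πε₀r²) = (2.82×10^-5)/(4π·8.85×10^-12·(0.0842)²) = 3.58e7 N/C.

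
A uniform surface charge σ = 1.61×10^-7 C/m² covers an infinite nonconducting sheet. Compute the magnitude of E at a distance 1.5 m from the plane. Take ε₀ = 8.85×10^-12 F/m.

E = 9.10×10^3 V/m

The symmetry is planar: E is normal to the sheet and the same magnitude on both sides. Take a pillbox straddling the sheet with end-cap area A.
Flux Φ = 2EA and Q_enc = σA, so 2EA = σA/ε₀ ⇒ E = |σ|/(2ε₀), independent of distance.
E = |σ|/(2ε₀) = (1.61×10^-7)/(2·8.85×10^-12) = 9.10e3 N/C.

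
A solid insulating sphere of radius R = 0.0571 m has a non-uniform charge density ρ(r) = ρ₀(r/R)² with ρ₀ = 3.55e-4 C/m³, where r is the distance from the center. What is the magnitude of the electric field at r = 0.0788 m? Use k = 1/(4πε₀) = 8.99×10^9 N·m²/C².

Take a concentric spherical Gaussian surface of radius r = 0.0788 m (r > R, all charge enclosed).
Q_enc = 4π ∫₀^R ρ₀(r'/R)^2 r'² dr' = 4πρ₀R³/5 = 1.661e-7 C.
By Gauss's law, ∮E·dA = E·4πr² = Q_enc/ε₀.
E = k|Q_enc|/r² = (8.99×10^9)(1.661×10^-7)/(0.0788)² = 2.40×10^5 N/C.

E = 2.40e5 N/C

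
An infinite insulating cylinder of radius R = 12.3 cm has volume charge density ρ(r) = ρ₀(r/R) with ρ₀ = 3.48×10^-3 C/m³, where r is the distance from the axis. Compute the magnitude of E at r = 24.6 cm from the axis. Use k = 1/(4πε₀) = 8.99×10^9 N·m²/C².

By cylindrical symmetry E is radial; use a coaxial Gaussian cylinder of radius 24.6 cm and length L (r > R, full charge per length enclosed).
λ_enc = 2π ∫₀^R ρ₀(r'/R)^1 r' dr' = 2πρ₀R²/3 = 1.103e-4 C/m.
Gauss's law: E·2πrL = λ_enc L/ε₀.
E = 2k|λ_enc|/r = 2(8.99×10^9)(1.103×10^-4)/(0.246) = 8.06×10^6 N/C.

E ≈ 8.06×10^6 N/C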